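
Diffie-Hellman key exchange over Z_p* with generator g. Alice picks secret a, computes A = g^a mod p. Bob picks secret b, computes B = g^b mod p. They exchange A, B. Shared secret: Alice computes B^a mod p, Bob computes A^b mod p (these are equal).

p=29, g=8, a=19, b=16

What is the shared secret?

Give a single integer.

A = 8^19 mod 29  (bits of 19 = 10011)
  bit 0 = 1: r = r^2 * 8 mod 29 = 1^2 * 8 = 1*8 = 8
  bit 1 = 0: r = r^2 mod 29 = 8^2 = 6
  bit 2 = 0: r = r^2 mod 29 = 6^2 = 7
  bit 3 = 1: r = r^2 * 8 mod 29 = 7^2 * 8 = 20*8 = 15
  bit 4 = 1: r = r^2 * 8 mod 29 = 15^2 * 8 = 22*8 = 2
  -> A = 2
B = 8^16 mod 29  (bits of 16 = 10000)
  bit 0 = 1: r = r^2 * 8 mod 29 = 1^2 * 8 = 1*8 = 8
  bit 1 = 0: r = r^2 mod 29 = 8^2 = 6
  bit 2 = 0: r = r^2 mod 29 = 6^2 = 7
  bit 3 = 0: r = r^2 mod 29 = 7^2 = 20
  bit 4 = 0: r = r^2 mod 29 = 20^2 = 23
  -> B = 23
s = B^a = 23^19 mod 29  (bits of 19 = 10011)
  bit 0 = 1: r = r^2 * 23 mod 29 = 1^2 * 23 = 1*23 = 23
  bit 1 = 0: r = r^2 mod 29 = 23^2 = 7
  bit 2 = 0: r = r^2 mod 29 = 7^2 = 20
  bit 3 = 1: r = r^2 * 23 mod 29 = 20^2 * 23 = 23*23 = 7
  bit 4 = 1: r = r^2 * 23 mod 29 = 7^2 * 23 = 20*23 = 25
  -> s = B^a = 25

Answer: 25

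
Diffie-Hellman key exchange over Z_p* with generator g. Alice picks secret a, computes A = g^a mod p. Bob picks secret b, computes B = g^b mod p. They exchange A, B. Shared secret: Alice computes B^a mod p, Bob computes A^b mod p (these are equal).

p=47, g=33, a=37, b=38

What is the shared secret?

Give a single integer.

Answer: 18

Derivation:
A = 33^37 mod 47  (bits of 37 = 100101)
  bit 0 = 1: r = r^2 * 33 mod 47 = 1^2 * 33 = 1*33 = 33
  bit 1 = 0: r = r^2 mod 47 = 33^2 = 8
  bit 2 = 0: r = r^2 mod 47 = 8^2 = 17
  bit 3 = 1: r = r^2 * 33 mod 47 = 17^2 * 33 = 7*33 = 43
  bit 4 = 0: r = r^2 mod 47 = 43^2 = 16
  bit 5 = 1: r = r^2 * 33 mod 47 = 16^2 * 33 = 21*33 = 35
  -> A = 35
B = 33^38 mod 47  (bits of 38 = 100110)
  bit 0 = 1: r = r^2 * 33 mod 47 = 1^2 * 33 = 1*33 = 33
  bit 1 = 0: r = r^2 mod 47 = 33^2 = 8
  bit 2 = 0: r = r^2 mod 47 = 8^2 = 17
  bit 3 = 1: r = r^2 * 33 mod 47 = 17^2 * 33 = 7*33 = 43
  bit 4 = 1: r = r^2 * 33 mod 47 = 43^2 * 33 = 16*33 = 11
  bit 5 = 0: r = r^2 mod 47 = 11^2 = 27
  -> B = 27
s = B^a = 27^37 mod 47  (bits of 37 = 100101)
  bit 0 = 1: r = r^2 * 27 mod 47 = 1^2 * 27 = 1*27 = 27
  bit 1 = 0: r = r^2 mod 47 = 27^2 = 24
  bit 2 = 0: r = r^2 mod 47 = 24^2 = 12
  bit 3 = 1: r = r^2 * 27 mod 47 = 12^2 * 27 = 3*27 = 34
  bit 4 = 0: r = r^2 mod 47 = 34^2 = 28
  bit 5 = 1: r = r^2 * 27 mod 47 = 28^2 * 27 = 32*27 = 18
  -> s = B^a = 18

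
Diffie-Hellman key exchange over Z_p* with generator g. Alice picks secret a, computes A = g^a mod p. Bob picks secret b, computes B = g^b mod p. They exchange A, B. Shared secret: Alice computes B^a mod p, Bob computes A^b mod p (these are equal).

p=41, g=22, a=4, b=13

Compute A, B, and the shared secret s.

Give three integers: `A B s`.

Answer: 23 26 31

Derivation:
A = 22^4 mod 41  (bits of 4 = 100)
  bit 0 = 1: r = r^2 * 22 mod 41 = 1^2 * 22 = 1*22 = 22
  bit 1 = 0: r = r^2 mod 41 = 22^2 = 33
  bit 2 = 0: r = r^2 mod 41 = 33^2 = 23
  -> A = 23
B = 22^13 mod 41  (bits of 13 = 1101)
  bit 0 = 1: r = r^2 * 22 mod 41 = 1^2 * 22 = 1*22 = 22
  bit 1 = 1: r = r^2 * 22 mod 41 = 22^2 * 22 = 33*22 = 29
  bit 2 = 0: r = r^2 mod 41 = 29^2 = 21
  bit 3 = 1: r = r^2 * 22 mod 41 = 21^2 * 22 = 31*22 = 26
  -> B = 26
s = B^a = 26^4 mod 41  (bits of 4 = 100)
  bit 0 = 1: r = r^2 * 26 mod 41 = 1^2 * 26 = 1*26 = 26
  bit 1 = 0: r = r^2 mod 41 = 26^2 = 20
  bit 2 = 0: r = r^2 mod 41 = 20^2 = 31
  -> s = B^a = 31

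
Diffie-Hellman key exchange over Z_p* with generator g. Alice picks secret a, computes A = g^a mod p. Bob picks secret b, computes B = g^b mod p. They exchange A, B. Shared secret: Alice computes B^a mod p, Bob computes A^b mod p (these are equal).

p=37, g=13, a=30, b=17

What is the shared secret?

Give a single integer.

A = 13^30 mod 37  (bits of 30 = 11110)
  bit 0 = 1: r = r^2 * 13 mod 37 = 1^2 * 13 = 1*13 = 13
  bit 1 = 1: r = r^2 * 13 mod 37 = 13^2 * 13 = 21*13 = 14
  bit 2 = 1: r = r^2 * 13 mod 37 = 14^2 * 13 = 11*13 = 32
  bit 3 = 1: r = r^2 * 13 mod 37 = 32^2 * 13 = 25*13 = 29
  bit 4 = 0: r = r^2 mod 37 = 29^2 = 27
  -> A = 27
B = 13^17 mod 37  (bits of 17 = 10001)
  bit 0 = 1: r = r^2 * 13 mod 37 = 1^2 * 13 = 1*13 = 13
  bit 1 = 0: r = r^2 mod 37 = 13^2 = 21
  bit 2 = 0: r = r^2 mod 37 = 21^2 = 34
  bit 3 = 0: r = r^2 mod 37 = 34^2 = 9
  bit 4 = 1: r = r^2 * 13 mod 37 = 9^2 * 13 = 7*13 = 17
  -> B = 17
s = B^a = 17^30 mod 37  (bits of 30 = 11110)
  bit 0 = 1: r = r^2 * 17 mod 37 = 1^2 * 17 = 1*17 = 17
  bit 1 = 1: r = r^2 * 17 mod 37 = 17^2 * 17 = 30*17 = 29
  bit 2 = 1: r = r^2 * 17 mod 37 = 29^2 * 17 = 27*17 = 15
  bit 3 = 1: r = r^2 * 17 mod 37 = 15^2 * 17 = 3*17 = 14
  bit 4 = 0: r = r^2 mod 37 = 14^2 = 11
  -> s = B^a = 11

Answer: 11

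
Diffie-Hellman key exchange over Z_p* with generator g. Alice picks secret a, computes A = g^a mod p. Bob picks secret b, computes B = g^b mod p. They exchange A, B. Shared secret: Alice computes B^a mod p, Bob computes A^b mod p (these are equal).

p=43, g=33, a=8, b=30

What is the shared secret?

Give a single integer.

A = 33^8 mod 43  (bits of 8 = 1000)
  bit 0 = 1: r = r^2 * 33 mod 43 = 1^2 * 33 = 1*33 = 33
  bit 1 = 0: r = r^2 mod 43 = 33^2 = 14
  bit 2 = 0: r = r^2 mod 43 = 14^2 = 24
  bit 3 = 0: r = r^2 mod 43 = 24^2 = 17
  -> A = 17
B = 33^30 mod 43  (bits of 30 = 11110)
  bit 0 = 1: r = r^2 * 33 mod 43 = 1^2 * 33 = 1*33 = 33
  bit 1 = 1: r = r^2 * 33 mod 43 = 33^2 * 33 = 14*33 = 32
  bit 2 = 1: r = r^2 * 33 mod 43 = 32^2 * 33 = 35*33 = 37
  bit 3 = 1: r = r^2 * 33 mod 43 = 37^2 * 33 = 36*33 = 27
  bit 4 = 0: r = r^2 mod 43 = 27^2 = 41
  -> B = 41
s = B^a = 41^8 mod 43  (bits of 8 = 1000)
  bit 0 = 1: r = r^2 * 41 mod 43 = 1^2 * 41 = 1*41 = 41
  bit 1 = 0: r = r^2 mod 43 = 41^2 = 4
  bit 2 = 0: r = r^2 mod 43 = 4^2 = 16
  bit 3 = 0: r = r^2 mod 43 = 16^2 = 41
  -> s = B^a = 41

Answer: 41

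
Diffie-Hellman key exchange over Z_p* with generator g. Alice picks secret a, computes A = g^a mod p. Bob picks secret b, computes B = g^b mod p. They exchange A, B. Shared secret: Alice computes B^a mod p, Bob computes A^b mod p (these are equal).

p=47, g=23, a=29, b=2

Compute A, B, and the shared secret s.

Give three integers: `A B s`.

A = 23^29 mod 47  (bits of 29 = 11101)
  bit 0 = 1: r = r^2 * 23 mod 47 = 1^2 * 23 = 1*23 = 23
  bit 1 = 1: r = r^2 * 23 mod 47 = 23^2 * 23 = 12*23 = 41
  bit 2 = 1: r = r^2 * 23 mod 47 = 41^2 * 23 = 36*23 = 29
  bit 3 = 0: r = r^2 mod 47 = 29^2 = 42
  bit 4 = 1: r = r^2 * 23 mod 47 = 42^2 * 23 = 25*23 = 11
  -> A = 11
B = 23^2 mod 47  (bits of 2 = 10)
  bit 0 = 1: r = r^2 * 23 mod 47 = 1^2 * 23 = 1*23 = 23
  bit 1 = 0: r = r^2 mod 47 = 23^2 = 12
  -> B = 12
s = B^a = 12^29 mod 47  (bits of 29 = 11101)
  bit 0 = 1: r = r^2 * 12 mod 47 = 1^2 * 12 = 1*12 = 12
  bit 1 = 1: r = r^2 * 12 mod 47 = 12^2 * 12 = 3*12 = 36
  bit 2 = 1: r = r^2 * 12 mod 47 = 36^2 * 12 = 27*12 = 42
  bit 3 = 0: r = r^2 mod 47 = 42^2 = 25
  bit 4 = 1: r = r^2 * 12 mod 47 = 25^2 * 12 = 14*12 = 27
  -> s = B^a = 27

Answer: 11 12 27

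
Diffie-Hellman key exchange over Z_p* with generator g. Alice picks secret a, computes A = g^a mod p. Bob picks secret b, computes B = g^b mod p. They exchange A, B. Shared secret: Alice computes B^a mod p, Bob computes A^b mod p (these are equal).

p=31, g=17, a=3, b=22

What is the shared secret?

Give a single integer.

A = 17^3 mod 31  (bits of 3 = 11)
  bit 0 = 1: r = r^2 * 17 mod 31 = 1^2 * 17 = 1*17 = 17
  bit 1 = 1: r = r^2 * 17 mod 31 = 17^2 * 17 = 10*17 = 15
  -> A = 15
B = 17^22 mod 31  (bits of 22 = 10110)
  bit 0 = 1: r = r^2 * 17 mod 31 = 1^2 * 17 = 1*17 = 17
  bit 1 = 0: r = r^2 mod 31 = 17^2 = 10
  bit 2 = 1: r = r^2 * 17 mod 31 = 10^2 * 17 = 7*17 = 26
  bit 3 = 1: r = r^2 * 17 mod 31 = 26^2 * 17 = 25*17 = 22
  bit 4 = 0: r = r^2 mod 31 = 22^2 = 19
  -> B = 19
s = B^a = 19^3 mod 31  (bits of 3 = 11)
  bit 0 = 1: r = r^2 * 19 mod 31 = 1^2 * 19 = 1*19 = 19
  bit 1 = 1: r = r^2 * 19 mod 31 = 19^2 * 19 = 20*19 = 8
  -> s = B^a = 8

Answer: 8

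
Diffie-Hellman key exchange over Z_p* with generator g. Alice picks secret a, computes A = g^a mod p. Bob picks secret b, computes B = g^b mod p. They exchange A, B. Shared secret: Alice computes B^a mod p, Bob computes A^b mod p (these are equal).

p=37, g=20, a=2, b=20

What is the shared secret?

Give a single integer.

Answer: 12

Derivation:
A = 20^2 mod 37  (bits of 2 = 10)
  bit 0 = 1: r = r^2 * 20 mod 37 = 1^2 * 20 = 1*20 = 20
  bit 1 = 0: r = r^2 mod 37 = 20^2 = 30
  -> A = 30
B = 20^20 mod 37  (bits of 20 = 10100)
  bit 0 = 1: r = r^2 * 20 mod 37 = 1^2 * 20 = 1*20 = 20
  bit 1 = 0: r = r^2 mod 37 = 20^2 = 30
  bit 2 = 1: r = r^2 * 20 mod 37 = 30^2 * 20 = 12*20 = 18
  bit 3 = 0: r = r^2 mod 37 = 18^2 = 28
  bit 4 = 0: r = r^2 mod 37 = 28^2 = 7
  -> B = 7
s = B^a = 7^2 mod 37  (bits of 2 = 10)
  bit 0 = 1: r = r^2 * 7 mod 37 = 1^2 * 7 = 1*7 = 7
  bit 1 = 0: r = r^2 mod 37 = 7^2 = 12
  -> s = B^a = 12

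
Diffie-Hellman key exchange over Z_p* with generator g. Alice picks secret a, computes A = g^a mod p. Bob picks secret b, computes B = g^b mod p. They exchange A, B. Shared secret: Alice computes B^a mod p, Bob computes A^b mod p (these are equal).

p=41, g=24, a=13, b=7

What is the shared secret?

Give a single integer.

A = 24^13 mod 41  (bits of 13 = 1101)
  bit 0 = 1: r = r^2 * 24 mod 41 = 1^2 * 24 = 1*24 = 24
  bit 1 = 1: r = r^2 * 24 mod 41 = 24^2 * 24 = 2*24 = 7
  bit 2 = 0: r = r^2 mod 41 = 7^2 = 8
  bit 3 = 1: r = r^2 * 24 mod 41 = 8^2 * 24 = 23*24 = 19
  -> A = 19
B = 24^7 mod 41  (bits of 7 = 111)
  bit 0 = 1: r = r^2 * 24 mod 41 = 1^2 * 24 = 1*24 = 24
  bit 1 = 1: r = r^2 * 24 mod 41 = 24^2 * 24 = 2*24 = 7
  bit 2 = 1: r = r^2 * 24 mod 41 = 7^2 * 24 = 8*24 = 28
  -> B = 28
s = B^a = 28^13 mod 41  (bits of 13 = 1101)
  bit 0 = 1: r = r^2 * 28 mod 41 = 1^2 * 28 = 1*28 = 28
  bit 1 = 1: r = r^2 * 28 mod 41 = 28^2 * 28 = 5*28 = 17
  bit 2 = 0: r = r^2 mod 41 = 17^2 = 2
  bit 3 = 1: r = r^2 * 28 mod 41 = 2^2 * 28 = 4*28 = 30
  -> s = B^a = 30

Answer: 30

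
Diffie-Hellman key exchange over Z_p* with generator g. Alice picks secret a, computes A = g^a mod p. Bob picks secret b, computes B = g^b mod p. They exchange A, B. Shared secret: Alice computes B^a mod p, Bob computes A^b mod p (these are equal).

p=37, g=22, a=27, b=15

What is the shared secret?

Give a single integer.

Answer: 6

Derivation:
A = 22^27 mod 37  (bits of 27 = 11011)
  bit 0 = 1: r = r^2 * 22 mod 37 = 1^2 * 22 = 1*22 = 22
  bit 1 = 1: r = r^2 * 22 mod 37 = 22^2 * 22 = 3*22 = 29
  bit 2 = 0: r = r^2 mod 37 = 29^2 = 27
  bit 3 = 1: r = r^2 * 22 mod 37 = 27^2 * 22 = 26*22 = 17
  bit 4 = 1: r = r^2 * 22 mod 37 = 17^2 * 22 = 30*22 = 31
  -> A = 31
B = 22^15 mod 37  (bits of 15 = 1111)
  bit 0 = 1: r = r^2 * 22 mod 37 = 1^2 * 22 = 1*22 = 22
  bit 1 = 1: r = r^2 * 22 mod 37 = 22^2 * 22 = 3*22 = 29
  bit 2 = 1: r = r^2 * 22 mod 37 = 29^2 * 22 = 27*22 = 2
  bit 3 = 1: r = r^2 * 22 mod 37 = 2^2 * 22 = 4*22 = 14
  -> B = 14
s = B^a = 14^27 mod 37  (bits of 27 = 11011)
  bit 0 = 1: r = r^2 * 14 mod 37 = 1^2 * 14 = 1*14 = 14
  bit 1 = 1: r = r^2 * 14 mod 37 = 14^2 * 14 = 11*14 = 6
  bit 2 = 0: r = r^2 mod 37 = 6^2 = 36
  bit 3 = 1: r = r^2 * 14 mod 37 = 36^2 * 14 = 1*14 = 14
  bit 4 = 1: r = r^2 * 14 mod 37 = 14^2 * 14 = 11*14 = 6
  -> s = B^a = 6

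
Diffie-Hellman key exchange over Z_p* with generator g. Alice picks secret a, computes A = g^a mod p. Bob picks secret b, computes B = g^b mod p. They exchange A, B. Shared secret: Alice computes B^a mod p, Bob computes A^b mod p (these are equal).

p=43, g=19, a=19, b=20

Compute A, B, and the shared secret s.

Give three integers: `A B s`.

A = 19^19 mod 43  (bits of 19 = 10011)
  bit 0 = 1: r = r^2 * 19 mod 43 = 1^2 * 19 = 1*19 = 19
  bit 1 = 0: r = r^2 mod 43 = 19^2 = 17
  bit 2 = 0: r = r^2 mod 43 = 17^2 = 31
  bit 3 = 1: r = r^2 * 19 mod 43 = 31^2 * 19 = 15*19 = 27
  bit 4 = 1: r = r^2 * 19 mod 43 = 27^2 * 19 = 41*19 = 5
  -> A = 5
B = 19^20 mod 43  (bits of 20 = 10100)
  bit 0 = 1: r = r^2 * 19 mod 43 = 1^2 * 19 = 1*19 = 19
  bit 1 = 0: r = r^2 mod 43 = 19^2 = 17
  bit 2 = 1: r = r^2 * 19 mod 43 = 17^2 * 19 = 31*19 = 30
  bit 3 = 0: r = r^2 mod 43 = 30^2 = 40
  bit 4 = 0: r = r^2 mod 43 = 40^2 = 9
  -> B = 9
s = B^a = 9^19 mod 43  (bits of 19 = 10011)
  bit 0 = 1: r = r^2 * 9 mod 43 = 1^2 * 9 = 1*9 = 9
  bit 1 = 0: r = r^2 mod 43 = 9^2 = 38
  bit 2 = 0: r = r^2 mod 43 = 38^2 = 25
  bit 3 = 1: r = r^2 * 9 mod 43 = 25^2 * 9 = 23*9 = 35
  bit 4 = 1: r = r^2 * 9 mod 43 = 35^2 * 9 = 21*9 = 17
  -> s = B^a = 17

Answer: 5 9 17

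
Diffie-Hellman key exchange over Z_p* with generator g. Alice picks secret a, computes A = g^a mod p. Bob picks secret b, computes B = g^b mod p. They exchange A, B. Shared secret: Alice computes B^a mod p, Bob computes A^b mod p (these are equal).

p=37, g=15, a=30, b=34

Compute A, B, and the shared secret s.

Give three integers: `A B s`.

Answer: 11 25 26

Derivation:
A = 15^30 mod 37  (bits of 30 = 11110)
  bit 0 = 1: r = r^2 * 15 mod 37 = 1^2 * 15 = 1*15 = 15
  bit 1 = 1: r = r^2 * 15 mod 37 = 15^2 * 15 = 3*15 = 8
  bit 2 = 1: r = r^2 * 15 mod 37 = 8^2 * 15 = 27*15 = 35
  bit 3 = 1: r = r^2 * 15 mod 37 = 35^2 * 15 = 4*15 = 23
  bit 4 = 0: r = r^2 mod 37 = 23^2 = 11
  -> A = 11
B = 15^34 mod 37  (bits of 34 = 100010)
  bit 0 = 1: r = r^2 * 15 mod 37 = 1^2 * 15 = 1*15 = 15
  bit 1 = 0: r = r^2 mod 37 = 15^2 = 3
  bit 2 = 0: r = r^2 mod 37 = 3^2 = 9
  bit 3 = 0: r = r^2 mod 37 = 9^2 = 7
  bit 4 = 1: r = r^2 * 15 mod 37 = 7^2 * 15 = 12*15 = 32
  bit 5 = 0: r = r^2 mod 37 = 32^2 = 25
  -> B = 25
s = B^a = 25^30 mod 37  (bits of 30 = 11110)
  bit 0 = 1: r = r^2 * 25 mod 37 = 1^2 * 25 = 1*25 = 25
  bit 1 = 1: r = r^2 * 25 mod 37 = 25^2 * 25 = 33*25 = 11
  bit 2 = 1: r = r^2 * 25 mod 37 = 11^2 * 25 = 10*25 = 28
  bit 3 = 1: r = r^2 * 25 mod 37 = 28^2 * 25 = 7*25 = 27
  bit 4 = 0: r = r^2 mod 37 = 27^2 = 26
  -> s = B^a = 26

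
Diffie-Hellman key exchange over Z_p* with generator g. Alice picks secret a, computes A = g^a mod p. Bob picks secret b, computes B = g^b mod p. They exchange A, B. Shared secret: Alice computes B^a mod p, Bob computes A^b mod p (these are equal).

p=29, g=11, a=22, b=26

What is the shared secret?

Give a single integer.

A = 11^22 mod 29  (bits of 22 = 10110)
  bit 0 = 1: r = r^2 * 11 mod 29 = 1^2 * 11 = 1*11 = 11
  bit 1 = 0: r = r^2 mod 29 = 11^2 = 5
  bit 2 = 1: r = r^2 * 11 mod 29 = 5^2 * 11 = 25*11 = 14
  bit 3 = 1: r = r^2 * 11 mod 29 = 14^2 * 11 = 22*11 = 10
  bit 4 = 0: r = r^2 mod 29 = 10^2 = 13
  -> A = 13
B = 11^26 mod 29  (bits of 26 = 11010)
  bit 0 = 1: r = r^2 * 11 mod 29 = 1^2 * 11 = 1*11 = 11
  bit 1 = 1: r = r^2 * 11 mod 29 = 11^2 * 11 = 5*11 = 26
  bit 2 = 0: r = r^2 mod 29 = 26^2 = 9
  bit 3 = 1: r = r^2 * 11 mod 29 = 9^2 * 11 = 23*11 = 21
  bit 4 = 0: r = r^2 mod 29 = 21^2 = 6
  -> B = 6
s = B^a = 6^22 mod 29  (bits of 22 = 10110)
  bit 0 = 1: r = r^2 * 6 mod 29 = 1^2 * 6 = 1*6 = 6
  bit 1 = 0: r = r^2 mod 29 = 6^2 = 7
  bit 2 = 1: r = r^2 * 6 mod 29 = 7^2 * 6 = 20*6 = 4
  bit 3 = 1: r = r^2 * 6 mod 29 = 4^2 * 6 = 16*6 = 9
  bit 4 = 0: r = r^2 mod 29 = 9^2 = 23
  -> s = B^a = 23

Answer: 23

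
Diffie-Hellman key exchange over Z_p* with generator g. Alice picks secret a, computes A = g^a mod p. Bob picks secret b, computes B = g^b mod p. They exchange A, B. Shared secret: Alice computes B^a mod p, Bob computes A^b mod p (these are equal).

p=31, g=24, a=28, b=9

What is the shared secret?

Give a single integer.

A = 24^28 mod 31  (bits of 28 = 11100)
  bit 0 = 1: r = r^2 * 24 mod 31 = 1^2 * 24 = 1*24 = 24
  bit 1 = 1: r = r^2 * 24 mod 31 = 24^2 * 24 = 18*24 = 29
  bit 2 = 1: r = r^2 * 24 mod 31 = 29^2 * 24 = 4*24 = 3
  bit 3 = 0: r = r^2 mod 31 = 3^2 = 9
  bit 4 = 0: r = r^2 mod 31 = 9^2 = 19
  -> A = 19
B = 24^9 mod 31  (bits of 9 = 1001)
  bit 0 = 1: r = r^2 * 24 mod 31 = 1^2 * 24 = 1*24 = 24
  bit 1 = 0: r = r^2 mod 31 = 24^2 = 18
  bit 2 = 0: r = r^2 mod 31 = 18^2 = 14
  bit 3 = 1: r = r^2 * 24 mod 31 = 14^2 * 24 = 10*24 = 23
  -> B = 23
s = B^a = 23^28 mod 31  (bits of 28 = 11100)
  bit 0 = 1: r = r^2 * 23 mod 31 = 1^2 * 23 = 1*23 = 23
  bit 1 = 1: r = r^2 * 23 mod 31 = 23^2 * 23 = 2*23 = 15
  bit 2 = 1: r = r^2 * 23 mod 31 = 15^2 * 23 = 8*23 = 29
  bit 3 = 0: r = r^2 mod 31 = 29^2 = 4
  bit 4 = 0: r = r^2 mod 31 = 4^2 = 16
  -> s = B^a = 16

Answer: 16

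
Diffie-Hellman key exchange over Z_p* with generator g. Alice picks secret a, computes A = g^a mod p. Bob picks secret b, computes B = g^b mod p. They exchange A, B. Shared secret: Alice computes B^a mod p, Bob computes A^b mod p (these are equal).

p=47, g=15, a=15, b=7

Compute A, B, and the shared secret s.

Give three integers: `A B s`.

A = 15^15 mod 47  (bits of 15 = 1111)
  bit 0 = 1: r = r^2 * 15 mod 47 = 1^2 * 15 = 1*15 = 15
  bit 1 = 1: r = r^2 * 15 mod 47 = 15^2 * 15 = 37*15 = 38
  bit 2 = 1: r = r^2 * 15 mod 47 = 38^2 * 15 = 34*15 = 40
  bit 3 = 1: r = r^2 * 15 mod 47 = 40^2 * 15 = 2*15 = 30
  -> A = 30
B = 15^7 mod 47  (bits of 7 = 111)
  bit 0 = 1: r = r^2 * 15 mod 47 = 1^2 * 15 = 1*15 = 15
  bit 1 = 1: r = r^2 * 15 mod 47 = 15^2 * 15 = 37*15 = 38
  bit 2 = 1: r = r^2 * 15 mod 47 = 38^2 * 15 = 34*15 = 40
  -> B = 40
s = B^a = 40^15 mod 47  (bits of 15 = 1111)
  bit 0 = 1: r = r^2 * 40 mod 47 = 1^2 * 40 = 1*40 = 40
  bit 1 = 1: r = r^2 * 40 mod 47 = 40^2 * 40 = 2*40 = 33
  bit 2 = 1: r = r^2 * 40 mod 47 = 33^2 * 40 = 8*40 = 38
  bit 3 = 1: r = r^2 * 40 mod 47 = 38^2 * 40 = 34*40 = 44
  -> s = B^a = 44

Answer: 30 40 44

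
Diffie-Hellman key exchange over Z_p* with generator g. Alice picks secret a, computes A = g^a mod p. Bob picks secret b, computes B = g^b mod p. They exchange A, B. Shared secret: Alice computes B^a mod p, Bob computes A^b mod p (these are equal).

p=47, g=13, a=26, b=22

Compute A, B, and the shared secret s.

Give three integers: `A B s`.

A = 13^26 mod 47  (bits of 26 = 11010)
  bit 0 = 1: r = r^2 * 13 mod 47 = 1^2 * 13 = 1*13 = 13
  bit 1 = 1: r = r^2 * 13 mod 47 = 13^2 * 13 = 28*13 = 35
  bit 2 = 0: r = r^2 mod 47 = 35^2 = 3
  bit 3 = 1: r = r^2 * 13 mod 47 = 3^2 * 13 = 9*13 = 23
  bit 4 = 0: r = r^2 mod 47 = 23^2 = 12
  -> A = 12
B = 13^22 mod 47  (bits of 22 = 10110)
  bit 0 = 1: r = r^2 * 13 mod 47 = 1^2 * 13 = 1*13 = 13
  bit 1 = 0: r = r^2 mod 47 = 13^2 = 28
  bit 2 = 1: r = r^2 * 13 mod 47 = 28^2 * 13 = 32*13 = 40
  bit 3 = 1: r = r^2 * 13 mod 47 = 40^2 * 13 = 2*13 = 26
  bit 4 = 0: r = r^2 mod 47 = 26^2 = 18
  -> B = 18
s = B^a = 18^26 mod 47  (bits of 26 = 11010)
  bit 0 = 1: r = r^2 * 18 mod 47 = 1^2 * 18 = 1*18 = 18
  bit 1 = 1: r = r^2 * 18 mod 47 = 18^2 * 18 = 42*18 = 4
  bit 2 = 0: r = r^2 mod 47 = 4^2 = 16
  bit 3 = 1: r = r^2 * 18 mod 47 = 16^2 * 18 = 21*18 = 2
  bit 4 = 0: r = r^2 mod 47 = 2^2 = 4
  -> s = B^a = 4

Answer: 12 18 4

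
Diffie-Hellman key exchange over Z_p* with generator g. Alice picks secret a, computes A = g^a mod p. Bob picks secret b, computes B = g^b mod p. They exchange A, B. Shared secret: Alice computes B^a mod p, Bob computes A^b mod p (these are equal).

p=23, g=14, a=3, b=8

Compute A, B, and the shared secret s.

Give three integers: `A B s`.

A = 14^3 mod 23  (bits of 3 = 11)
  bit 0 = 1: r = r^2 * 14 mod 23 = 1^2 * 14 = 1*14 = 14
  bit 1 = 1: r = r^2 * 14 mod 23 = 14^2 * 14 = 12*14 = 7
  -> A = 7
B = 14^8 mod 23  (bits of 8 = 1000)
  bit 0 = 1: r = r^2 * 14 mod 23 = 1^2 * 14 = 1*14 = 14
  bit 1 = 0: r = r^2 mod 23 = 14^2 = 12
  bit 2 = 0: r = r^2 mod 23 = 12^2 = 6
  bit 3 = 0: r = r^2 mod 23 = 6^2 = 13
  -> B = 13
s = B^a = 13^3 mod 23  (bits of 3 = 11)
  bit 0 = 1: r = r^2 * 13 mod 23 = 1^2 * 13 = 1*13 = 13
  bit 1 = 1: r = r^2 * 13 mod 23 = 13^2 * 13 = 8*13 = 12
  -> s = B^a = 12

Answer: 7 13 12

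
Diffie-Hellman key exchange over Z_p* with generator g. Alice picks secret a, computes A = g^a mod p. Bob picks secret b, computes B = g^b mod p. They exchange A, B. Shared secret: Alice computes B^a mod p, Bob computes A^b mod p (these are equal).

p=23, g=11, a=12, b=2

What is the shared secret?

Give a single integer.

A = 11^12 mod 23  (bits of 12 = 1100)
  bit 0 = 1: r = r^2 * 11 mod 23 = 1^2 * 11 = 1*11 = 11
  bit 1 = 1: r = r^2 * 11 mod 23 = 11^2 * 11 = 6*11 = 20
  bit 2 = 0: r = r^2 mod 23 = 20^2 = 9
  bit 3 = 0: r = r^2 mod 23 = 9^2 = 12
  -> A = 12
B = 11^2 mod 23  (bits of 2 = 10)
  bit 0 = 1: r = r^2 * 11 mod 23 = 1^2 * 11 = 1*11 = 11
  bit 1 = 0: r = r^2 mod 23 = 11^2 = 6
  -> B = 6
s = B^a = 6^12 mod 23  (bits of 12 = 1100)
  bit 0 = 1: r = r^2 * 6 mod 23 = 1^2 * 6 = 1*6 = 6
  bit 1 = 1: r = r^2 * 6 mod 23 = 6^2 * 6 = 13*6 = 9
  bit 2 = 0: r = r^2 mod 23 = 9^2 = 12
  bit 3 = 0: r = r^2 mod 23 = 12^2 = 6
  -> s = B^a = 6

Answer: 6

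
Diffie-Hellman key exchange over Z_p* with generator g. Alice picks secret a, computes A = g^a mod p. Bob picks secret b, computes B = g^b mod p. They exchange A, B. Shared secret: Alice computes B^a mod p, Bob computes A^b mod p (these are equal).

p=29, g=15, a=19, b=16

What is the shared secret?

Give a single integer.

A = 15^19 mod 29  (bits of 19 = 10011)
  bit 0 = 1: r = r^2 * 15 mod 29 = 1^2 * 15 = 1*15 = 15
  bit 1 = 0: r = r^2 mod 29 = 15^2 = 22
  bit 2 = 0: r = r^2 mod 29 = 22^2 = 20
  bit 3 = 1: r = r^2 * 15 mod 29 = 20^2 * 15 = 23*15 = 26
  bit 4 = 1: r = r^2 * 15 mod 29 = 26^2 * 15 = 9*15 = 19
  -> A = 19
B = 15^16 mod 29  (bits of 16 = 10000)
  bit 0 = 1: r = r^2 * 15 mod 29 = 1^2 * 15 = 1*15 = 15
  bit 1 = 0: r = r^2 mod 29 = 15^2 = 22
  bit 2 = 0: r = r^2 mod 29 = 22^2 = 20
  bit 3 = 0: r = r^2 mod 29 = 20^2 = 23
  bit 4 = 0: r = r^2 mod 29 = 23^2 = 7
  -> B = 7
s = B^a = 7^19 mod 29  (bits of 19 = 10011)
  bit 0 = 1: r = r^2 * 7 mod 29 = 1^2 * 7 = 1*7 = 7
  bit 1 = 0: r = r^2 mod 29 = 7^2 = 20
  bit 2 = 0: r = r^2 mod 29 = 20^2 = 23
  bit 3 = 1: r = r^2 * 7 mod 29 = 23^2 * 7 = 7*7 = 20
  bit 4 = 1: r = r^2 * 7 mod 29 = 20^2 * 7 = 23*7 = 16
  -> s = B^a = 16

Answer: 16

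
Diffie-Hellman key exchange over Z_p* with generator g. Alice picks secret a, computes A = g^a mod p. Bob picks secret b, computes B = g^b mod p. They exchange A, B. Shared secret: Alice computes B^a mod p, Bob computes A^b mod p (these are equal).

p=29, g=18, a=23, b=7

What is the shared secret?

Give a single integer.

A = 18^23 mod 29  (bits of 23 = 10111)
  bit 0 = 1: r = r^2 * 18 mod 29 = 1^2 * 18 = 1*18 = 18
  bit 1 = 0: r = r^2 mod 29 = 18^2 = 5
  bit 2 = 1: r = r^2 * 18 mod 29 = 5^2 * 18 = 25*18 = 15
  bit 3 = 1: r = r^2 * 18 mod 29 = 15^2 * 18 = 22*18 = 19
  bit 4 = 1: r = r^2 * 18 mod 29 = 19^2 * 18 = 13*18 = 2
  -> A = 2
B = 18^7 mod 29  (bits of 7 = 111)
  bit 0 = 1: r = r^2 * 18 mod 29 = 1^2 * 18 = 1*18 = 18
  bit 1 = 1: r = r^2 * 18 mod 29 = 18^2 * 18 = 5*18 = 3
  bit 2 = 1: r = r^2 * 18 mod 29 = 3^2 * 18 = 9*18 = 17
  -> B = 17
s = B^a = 17^23 mod 29  (bits of 23 = 10111)
  bit 0 = 1: r = r^2 * 17 mod 29 = 1^2 * 17 = 1*17 = 17
  bit 1 = 0: r = r^2 mod 29 = 17^2 = 28
  bit 2 = 1: r = r^2 * 17 mod 29 = 28^2 * 17 = 1*17 = 17
  bit 3 = 1: r = r^2 * 17 mod 29 = 17^2 * 17 = 28*17 = 12
  bit 4 = 1: r = r^2 * 17 mod 29 = 12^2 * 17 = 28*17 = 12
  -> s = B^a = 12

Answer: 12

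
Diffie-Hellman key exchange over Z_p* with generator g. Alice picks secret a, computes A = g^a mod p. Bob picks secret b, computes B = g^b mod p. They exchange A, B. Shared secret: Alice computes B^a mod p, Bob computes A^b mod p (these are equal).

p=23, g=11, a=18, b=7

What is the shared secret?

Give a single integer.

Answer: 18

Derivation:
A = 11^18 mod 23  (bits of 18 = 10010)
  bit 0 = 1: r = r^2 * 11 mod 23 = 1^2 * 11 = 1*11 = 11
  bit 1 = 0: r = r^2 mod 23 = 11^2 = 6
  bit 2 = 0: r = r^2 mod 23 = 6^2 = 13
  bit 3 = 1: r = r^2 * 11 mod 23 = 13^2 * 11 = 8*11 = 19
  bit 4 = 0: r = r^2 mod 23 = 19^2 = 16
  -> A = 16
B = 11^7 mod 23  (bits of 7 = 111)
  bit 0 = 1: r = r^2 * 11 mod 23 = 1^2 * 11 = 1*11 = 11
  bit 1 = 1: r = r^2 * 11 mod 23 = 11^2 * 11 = 6*11 = 20
  bit 2 = 1: r = r^2 * 11 mod 23 = 20^2 * 11 = 9*11 = 7
  -> B = 7
s = B^a = 7^18 mod 23  (bits of 18 = 10010)
  bit 0 = 1: r = r^2 * 7 mod 23 = 1^2 * 7 = 1*7 = 7
  bit 1 = 0: r = r^2 mod 23 = 7^2 = 3
  bit 2 = 0: r = r^2 mod 23 = 3^2 = 9
  bit 3 = 1: r = r^2 * 7 mod 23 = 9^2 * 7 = 12*7 = 15
  bit 4 = 0: r = r^2 mod 23 = 15^2 = 18
  -> s = B^a = 18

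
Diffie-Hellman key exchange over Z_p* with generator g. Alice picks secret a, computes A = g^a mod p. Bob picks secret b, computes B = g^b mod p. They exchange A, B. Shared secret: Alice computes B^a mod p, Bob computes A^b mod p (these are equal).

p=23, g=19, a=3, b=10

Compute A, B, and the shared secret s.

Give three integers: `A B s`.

A = 19^3 mod 23  (bits of 3 = 11)
  bit 0 = 1: r = r^2 * 19 mod 23 = 1^2 * 19 = 1*19 = 19
  bit 1 = 1: r = r^2 * 19 mod 23 = 19^2 * 19 = 16*19 = 5
  -> A = 5
B = 19^10 mod 23  (bits of 10 = 1010)
  bit 0 = 1: r = r^2 * 19 mod 23 = 1^2 * 19 = 1*19 = 19
  bit 1 = 0: r = r^2 mod 23 = 19^2 = 16
  bit 2 = 1: r = r^2 * 19 mod 23 = 16^2 * 19 = 3*19 = 11
  bit 3 = 0: r = r^2 mod 23 = 11^2 = 6
  -> B = 6
s = B^a = 6^3 mod 23  (bits of 3 = 11)
  bit 0 = 1: r = r^2 * 6 mod 23 = 1^2 * 6 = 1*6 = 6
  bit 1 = 1: r = r^2 * 6 mod 23 = 6^2 * 6 = 13*6 = 9
  -> s = B^a = 9

Answer: 5 6 9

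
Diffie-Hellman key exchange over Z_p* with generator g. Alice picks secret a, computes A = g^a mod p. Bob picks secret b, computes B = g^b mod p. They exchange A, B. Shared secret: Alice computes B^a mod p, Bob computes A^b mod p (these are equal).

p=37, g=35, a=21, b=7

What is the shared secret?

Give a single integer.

Answer: 29

Derivation:
A = 35^21 mod 37  (bits of 21 = 10101)
  bit 0 = 1: r = r^2 * 35 mod 37 = 1^2 * 35 = 1*35 = 35
  bit 1 = 0: r = r^2 mod 37 = 35^2 = 4
  bit 2 = 1: r = r^2 * 35 mod 37 = 4^2 * 35 = 16*35 = 5
  bit 3 = 0: r = r^2 mod 37 = 5^2 = 25
  bit 4 = 1: r = r^2 * 35 mod 37 = 25^2 * 35 = 33*35 = 8
  -> A = 8
B = 35^7 mod 37  (bits of 7 = 111)
  bit 0 = 1: r = r^2 * 35 mod 37 = 1^2 * 35 = 1*35 = 35
  bit 1 = 1: r = r^2 * 35 mod 37 = 35^2 * 35 = 4*35 = 29
  bit 2 = 1: r = r^2 * 35 mod 37 = 29^2 * 35 = 27*35 = 20
  -> B = 20
s = B^a = 20^21 mod 37  (bits of 21 = 10101)
  bit 0 = 1: r = r^2 * 20 mod 37 = 1^2 * 20 = 1*20 = 20
  bit 1 = 0: r = r^2 mod 37 = 20^2 = 30
  bit 2 = 1: r = r^2 * 20 mod 37 = 30^2 * 20 = 12*20 = 18
  bit 3 = 0: r = r^2 mod 37 = 18^2 = 28
  bit 4 = 1: r = r^2 * 20 mod 37 = 28^2 * 20 = 7*20 = 29
  -> s = B^a = 29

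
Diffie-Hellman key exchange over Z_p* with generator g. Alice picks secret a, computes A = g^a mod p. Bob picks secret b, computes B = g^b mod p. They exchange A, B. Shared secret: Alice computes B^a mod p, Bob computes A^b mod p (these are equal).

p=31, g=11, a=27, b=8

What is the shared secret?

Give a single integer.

Answer: 4

Derivation:
A = 11^27 mod 31  (bits of 27 = 11011)
  bit 0 = 1: r = r^2 * 11 mod 31 = 1^2 * 11 = 1*11 = 11
  bit 1 = 1: r = r^2 * 11 mod 31 = 11^2 * 11 = 28*11 = 29
  bit 2 = 0: r = r^2 mod 31 = 29^2 = 4
  bit 3 = 1: r = r^2 * 11 mod 31 = 4^2 * 11 = 16*11 = 21
  bit 4 = 1: r = r^2 * 11 mod 31 = 21^2 * 11 = 7*11 = 15
  -> A = 15
B = 11^8 mod 31  (bits of 8 = 1000)
  bit 0 = 1: r = r^2 * 11 mod 31 = 1^2 * 11 = 1*11 = 11
  bit 1 = 0: r = r^2 mod 31 = 11^2 = 28
  bit 2 = 0: r = r^2 mod 31 = 28^2 = 9
  bit 3 = 0: r = r^2 mod 31 = 9^2 = 19
  -> B = 19
s = B^a = 19^27 mod 31  (bits of 27 = 11011)
  bit 0 = 1: r = r^2 * 19 mod 31 = 1^2 * 19 = 1*19 = 19
  bit 1 = 1: r = r^2 * 19 mod 31 = 19^2 * 19 = 20*19 = 8
  bit 2 = 0: r = r^2 mod 31 = 8^2 = 2
  bit 3 = 1: r = r^2 * 19 mod 31 = 2^2 * 19 = 4*19 = 14
  bit 4 = 1: r = r^2 * 19 mod 31 = 14^2 * 19 = 10*19 = 4
  -> s = B^a = 4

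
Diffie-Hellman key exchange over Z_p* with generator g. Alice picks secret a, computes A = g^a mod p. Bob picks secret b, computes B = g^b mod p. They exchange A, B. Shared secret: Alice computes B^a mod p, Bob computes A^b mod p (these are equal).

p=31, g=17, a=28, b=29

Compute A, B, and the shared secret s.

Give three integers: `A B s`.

Answer: 28 11 10

Derivation:
A = 17^28 mod 31  (bits of 28 = 11100)
  bit 0 = 1: r = r^2 * 17 mod 31 = 1^2 * 17 = 1*17 = 17
  bit 1 = 1: r = r^2 * 17 mod 31 = 17^2 * 17 = 10*17 = 15
  bit 2 = 1: r = r^2 * 17 mod 31 = 15^2 * 17 = 8*17 = 12
  bit 3 = 0: r = r^2 mod 31 = 12^2 = 20
  bit 4 = 0: r = r^2 mod 31 = 20^2 = 28
  -> A = 28
B = 17^29 mod 31  (bits of 29 = 11101)
  bit 0 = 1: r = r^2 * 17 mod 31 = 1^2 * 17 = 1*17 = 17
  bit 1 = 1: r = r^2 * 17 mod 31 = 17^2 * 17 = 10*17 = 15
  bit 2 = 1: r = r^2 * 17 mod 31 = 15^2 * 17 = 8*17 = 12
  bit 3 = 0: r = r^2 mod 31 = 12^2 = 20
  bit 4 = 1: r = r^2 * 17 mod 31 = 20^2 * 17 = 28*17 = 11
  -> B = 11
s = B^a = 11^28 mod 31  (bits of 28 = 11100)
  bit 0 = 1: r = r^2 * 11 mod 31 = 1^2 * 11 = 1*11 = 11
  bit 1 = 1: r = r^2 * 11 mod 31 = 11^2 * 11 = 28*11 = 29
  bit 2 = 1: r = r^2 * 11 mod 31 = 29^2 * 11 = 4*11 = 13
  bit 3 = 0: r = r^2 mod 31 = 13^2 = 14
  bit 4 = 0: r = r^2 mod 31 = 14^2 = 10
  -> s = B^a = 10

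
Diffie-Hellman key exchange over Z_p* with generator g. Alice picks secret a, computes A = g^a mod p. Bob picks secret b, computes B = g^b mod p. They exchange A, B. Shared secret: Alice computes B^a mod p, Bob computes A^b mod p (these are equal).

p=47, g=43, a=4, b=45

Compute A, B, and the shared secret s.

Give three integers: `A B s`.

Answer: 21 35 9

Derivation:
A = 43^4 mod 47  (bits of 4 = 100)
  bit 0 = 1: r = r^2 * 43 mod 47 = 1^2 * 43 = 1*43 = 43
  bit 1 = 0: r = r^2 mod 47 = 43^2 = 16
  bit 2 = 0: r = r^2 mod 47 = 16^2 = 21
  -> A = 21
B = 43^45 mod 47  (bits of 45 = 101101)
  bit 0 = 1: r = r^2 * 43 mod 47 = 1^2 * 43 = 1*43 = 43
  bit 1 = 0: r = r^2 mod 47 = 43^2 = 16
  bit 2 = 1: r = r^2 * 43 mod 47 = 16^2 * 43 = 21*43 = 10
  bit 3 = 1: r = r^2 * 43 mod 47 = 10^2 * 43 = 6*43 = 23
  bit 4 = 0: r = r^2 mod 47 = 23^2 = 12
  bit 5 = 1: r = r^2 * 43 mod 47 = 12^2 * 43 = 3*43 = 35
  -> B = 35
s = B^a = 35^4 mod 47  (bits of 4 = 100)
  bit 0 = 1: r = r^2 * 35 mod 47 = 1^2 * 35 = 1*35 = 35
  bit 1 = 0: r = r^2 mod 47 = 35^2 = 3
  bit 2 = 0: r = r^2 mod 47 = 3^2 = 9
  -> s = B^a = 9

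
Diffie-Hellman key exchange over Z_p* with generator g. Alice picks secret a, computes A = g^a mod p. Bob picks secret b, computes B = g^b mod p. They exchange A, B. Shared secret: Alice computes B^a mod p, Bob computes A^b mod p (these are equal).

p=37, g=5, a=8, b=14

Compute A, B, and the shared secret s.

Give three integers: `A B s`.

A = 5^8 mod 37  (bits of 8 = 1000)
  bit 0 = 1: r = r^2 * 5 mod 37 = 1^2 * 5 = 1*5 = 5
  bit 1 = 0: r = r^2 mod 37 = 5^2 = 25
  bit 2 = 0: r = r^2 mod 37 = 25^2 = 33
  bit 3 = 0: r = r^2 mod 37 = 33^2 = 16
  -> A = 16
B = 5^14 mod 37  (bits of 14 = 1110)
  bit 0 = 1: r = r^2 * 5 mod 37 = 1^2 * 5 = 1*5 = 5
  bit 1 = 1: r = r^2 * 5 mod 37 = 5^2 * 5 = 25*5 = 14
  bit 2 = 1: r = r^2 * 5 mod 37 = 14^2 * 5 = 11*5 = 18
  bit 3 = 0: r = r^2 mod 37 = 18^2 = 28
  -> B = 28
s = B^a = 28^8 mod 37  (bits of 8 = 1000)
  bit 0 = 1: r = r^2 * 28 mod 37 = 1^2 * 28 = 1*28 = 28
  bit 1 = 0: r = r^2 mod 37 = 28^2 = 7
  bit 2 = 0: r = r^2 mod 37 = 7^2 = 12
  bit 3 = 0: r = r^2 mod 37 = 12^2 = 33
  -> s = B^a = 33

Answer: 16 28 33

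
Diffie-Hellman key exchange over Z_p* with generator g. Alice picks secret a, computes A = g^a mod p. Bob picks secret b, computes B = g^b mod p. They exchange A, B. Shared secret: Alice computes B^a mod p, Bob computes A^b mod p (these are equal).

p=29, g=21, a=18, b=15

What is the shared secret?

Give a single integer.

A = 21^18 mod 29  (bits of 18 = 10010)
  bit 0 = 1: r = r^2 * 21 mod 29 = 1^2 * 21 = 1*21 = 21
  bit 1 = 0: r = r^2 mod 29 = 21^2 = 6
  bit 2 = 0: r = r^2 mod 29 = 6^2 = 7
  bit 3 = 1: r = r^2 * 21 mod 29 = 7^2 * 21 = 20*21 = 14
  bit 4 = 0: r = r^2 mod 29 = 14^2 = 22
  -> A = 22
B = 21^15 mod 29  (bits of 15 = 1111)
  bit 0 = 1: r = r^2 * 21 mod 29 = 1^2 * 21 = 1*21 = 21
  bit 1 = 1: r = r^2 * 21 mod 29 = 21^2 * 21 = 6*21 = 10
  bit 2 = 1: r = r^2 * 21 mod 29 = 10^2 * 21 = 13*21 = 12
  bit 3 = 1: r = r^2 * 21 mod 29 = 12^2 * 21 = 28*21 = 8
  -> B = 8
s = B^a = 8^18 mod 29  (bits of 18 = 10010)
  bit 0 = 1: r = r^2 * 8 mod 29 = 1^2 * 8 = 1*8 = 8
  bit 1 = 0: r = r^2 mod 29 = 8^2 = 6
  bit 2 = 0: r = r^2 mod 29 = 6^2 = 7
  bit 3 = 1: r = r^2 * 8 mod 29 = 7^2 * 8 = 20*8 = 15
  bit 4 = 0: r = r^2 mod 29 = 15^2 = 22
  -> s = B^a = 22

Answer: 22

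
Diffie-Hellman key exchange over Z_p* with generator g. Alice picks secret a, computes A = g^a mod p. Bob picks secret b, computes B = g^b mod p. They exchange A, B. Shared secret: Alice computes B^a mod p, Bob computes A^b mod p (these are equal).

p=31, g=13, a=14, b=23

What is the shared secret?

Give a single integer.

Answer: 9

Derivation:
A = 13^14 mod 31  (bits of 14 = 1110)
  bit 0 = 1: r = r^2 * 13 mod 31 = 1^2 * 13 = 1*13 = 13
  bit 1 = 1: r = r^2 * 13 mod 31 = 13^2 * 13 = 14*13 = 27
  bit 2 = 1: r = r^2 * 13 mod 31 = 27^2 * 13 = 16*13 = 22
  bit 3 = 0: r = r^2 mod 31 = 22^2 = 19
  -> A = 19
B = 13^23 mod 31  (bits of 23 = 10111)
  bit 0 = 1: r = r^2 * 13 mod 31 = 1^2 * 13 = 1*13 = 13
  bit 1 = 0: r = r^2 mod 31 = 13^2 = 14
  bit 2 = 1: r = r^2 * 13 mod 31 = 14^2 * 13 = 10*13 = 6
  bit 3 = 1: r = r^2 * 13 mod 31 = 6^2 * 13 = 5*13 = 3
  bit 4 = 1: r = r^2 * 13 mod 31 = 3^2 * 13 = 9*13 = 24
  -> B = 24
s = B^a = 24^14 mod 31  (bits of 14 = 1110)
  bit 0 = 1: r = r^2 * 24 mod 31 = 1^2 * 24 = 1*24 = 24
  bit 1 = 1: r = r^2 * 24 mod 31 = 24^2 * 24 = 18*24 = 29
  bit 2 = 1: r = r^2 * 24 mod 31 = 29^2 * 24 = 4*24 = 3
  bit 3 = 0: r = r^2 mod 31 = 3^2 = 9
  -> s = B^a = 9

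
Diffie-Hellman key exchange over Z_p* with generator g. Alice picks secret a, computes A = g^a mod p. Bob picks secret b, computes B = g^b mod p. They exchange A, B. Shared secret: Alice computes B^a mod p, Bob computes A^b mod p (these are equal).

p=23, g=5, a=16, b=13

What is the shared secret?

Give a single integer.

A = 5^16 mod 23  (bits of 16 = 10000)
  bit 0 = 1: r = r^2 * 5 mod 23 = 1^2 * 5 = 1*5 = 5
  bit 1 = 0: r = r^2 mod 23 = 5^2 = 2
  bit 2 = 0: r = r^2 mod 23 = 2^2 = 4
  bit 3 = 0: r = r^2 mod 23 = 4^2 = 16
  bit 4 = 0: r = r^2 mod 23 = 16^2 = 3
  -> A = 3
B = 5^13 mod 23  (bits of 13 = 1101)
  bit 0 = 1: r = r^2 * 5 mod 23 = 1^2 * 5 = 1*5 = 5
  bit 1 = 1: r = r^2 * 5 mod 23 = 5^2 * 5 = 2*5 = 10
  bit 2 = 0: r = r^2 mod 23 = 10^2 = 8
  bit 3 = 1: r = r^2 * 5 mod 23 = 8^2 * 5 = 18*5 = 21
  -> B = 21
s = B^a = 21^16 mod 23  (bits of 16 = 10000)
  bit 0 = 1: r = r^2 * 21 mod 23 = 1^2 * 21 = 1*21 = 21
  bit 1 = 0: r = r^2 mod 23 = 21^2 = 4
  bit 2 = 0: r = r^2 mod 23 = 4^2 = 16
  bit 3 = 0: r = r^2 mod 23 = 16^2 = 3
  bit 4 = 0: r = r^2 mod 23 = 3^2 = 9
  -> s = B^a = 9

Answer: 9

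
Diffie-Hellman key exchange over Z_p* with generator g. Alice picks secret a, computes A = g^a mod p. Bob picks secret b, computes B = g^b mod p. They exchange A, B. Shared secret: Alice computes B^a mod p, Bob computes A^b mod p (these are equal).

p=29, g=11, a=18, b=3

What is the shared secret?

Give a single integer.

A = 11^18 mod 29  (bits of 18 = 10010)
  bit 0 = 1: r = r^2 * 11 mod 29 = 1^2 * 11 = 1*11 = 11
  bit 1 = 0: r = r^2 mod 29 = 11^2 = 5
  bit 2 = 0: r = r^2 mod 29 = 5^2 = 25
  bit 3 = 1: r = r^2 * 11 mod 29 = 25^2 * 11 = 16*11 = 2
  bit 4 = 0: r = r^2 mod 29 = 2^2 = 4
  -> A = 4
B = 11^3 mod 29  (bits of 3 = 11)
  bit 0 = 1: r = r^2 * 11 mod 29 = 1^2 * 11 = 1*11 = 11
  bit 1 = 1: r = r^2 * 11 mod 29 = 11^2 * 11 = 5*11 = 26
  -> B = 26
s = B^a = 26^18 mod 29  (bits of 18 = 10010)
  bit 0 = 1: r = r^2 * 26 mod 29 = 1^2 * 26 = 1*26 = 26
  bit 1 = 0: r = r^2 mod 29 = 26^2 = 9
  bit 2 = 0: r = r^2 mod 29 = 9^2 = 23
  bit 3 = 1: r = r^2 * 26 mod 29 = 23^2 * 26 = 7*26 = 8
  bit 4 = 0: r = r^2 mod 29 = 8^2 = 6
  -> s = B^a = 6

Answer: 6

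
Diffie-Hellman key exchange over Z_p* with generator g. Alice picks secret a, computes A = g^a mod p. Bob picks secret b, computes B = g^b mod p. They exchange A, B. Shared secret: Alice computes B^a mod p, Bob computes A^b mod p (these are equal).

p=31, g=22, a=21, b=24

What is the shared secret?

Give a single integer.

A = 22^21 mod 31  (bits of 21 = 10101)
  bit 0 = 1: r = r^2 * 22 mod 31 = 1^2 * 22 = 1*22 = 22
  bit 1 = 0: r = r^2 mod 31 = 22^2 = 19
  bit 2 = 1: r = r^2 * 22 mod 31 = 19^2 * 22 = 20*22 = 6
  bit 3 = 0: r = r^2 mod 31 = 6^2 = 5
  bit 4 = 1: r = r^2 * 22 mod 31 = 5^2 * 22 = 25*22 = 23
  -> A = 23
B = 22^24 mod 31  (bits of 24 = 11000)
  bit 0 = 1: r = r^2 * 22 mod 31 = 1^2 * 22 = 1*22 = 22
  bit 1 = 1: r = r^2 * 22 mod 31 = 22^2 * 22 = 19*22 = 15
  bit 2 = 0: r = r^2 mod 31 = 15^2 = 8
  bit 3 = 0: r = r^2 mod 31 = 8^2 = 2
  bit 4 = 0: r = r^2 mod 31 = 2^2 = 4
  -> B = 4
s = B^a = 4^21 mod 31  (bits of 21 = 10101)
  bit 0 = 1: r = r^2 * 4 mod 31 = 1^2 * 4 = 1*4 = 4
  bit 1 = 0: r = r^2 mod 31 = 4^2 = 16
  bit 2 = 1: r = r^2 * 4 mod 31 = 16^2 * 4 = 8*4 = 1
  bit 3 = 0: r = r^2 mod 31 = 1^2 = 1
  bit 4 = 1: r = r^2 * 4 mod 31 = 1^2 * 4 = 1*4 = 4
  -> s = B^a = 4

Answer: 4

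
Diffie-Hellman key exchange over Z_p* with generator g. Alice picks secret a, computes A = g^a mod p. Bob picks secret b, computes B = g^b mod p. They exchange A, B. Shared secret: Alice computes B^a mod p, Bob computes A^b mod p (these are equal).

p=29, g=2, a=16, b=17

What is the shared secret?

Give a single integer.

A = 2^16 mod 29  (bits of 16 = 10000)
  bit 0 = 1: r = r^2 * 2 mod 29 = 1^2 * 2 = 1*2 = 2
  bit 1 = 0: r = r^2 mod 29 = 2^2 = 4
  bit 2 = 0: r = r^2 mod 29 = 4^2 = 16
  bit 3 = 0: r = r^2 mod 29 = 16^2 = 24
  bit 4 = 0: r = r^2 mod 29 = 24^2 = 25
  -> A = 25
B = 2^17 mod 29  (bits of 17 = 10001)
  bit 0 = 1: r = r^2 * 2 mod 29 = 1^2 * 2 = 1*2 = 2
  bit 1 = 0: r = r^2 mod 29 = 2^2 = 4
  bit 2 = 0: r = r^2 mod 29 = 4^2 = 16
  bit 3 = 0: r = r^2 mod 29 = 16^2 = 24
  bit 4 = 1: r = r^2 * 2 mod 29 = 24^2 * 2 = 25*2 = 21
  -> B = 21
s = B^a = 21^16 mod 29  (bits of 16 = 10000)
  bit 0 = 1: r = r^2 * 21 mod 29 = 1^2 * 21 = 1*21 = 21
  bit 1 = 0: r = r^2 mod 29 = 21^2 = 6
  bit 2 = 0: r = r^2 mod 29 = 6^2 = 7
  bit 3 = 0: r = r^2 mod 29 = 7^2 = 20
  bit 4 = 0: r = r^2 mod 29 = 20^2 = 23
  -> s = B^a = 23

Answer: 23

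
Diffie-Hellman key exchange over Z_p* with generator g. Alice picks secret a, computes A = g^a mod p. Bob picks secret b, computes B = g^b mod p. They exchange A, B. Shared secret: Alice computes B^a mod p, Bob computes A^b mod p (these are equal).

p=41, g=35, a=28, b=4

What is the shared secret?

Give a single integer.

A = 35^28 mod 41  (bits of 28 = 11100)
  bit 0 = 1: r = r^2 * 35 mod 41 = 1^2 * 35 = 1*35 = 35
  bit 1 = 1: r = r^2 * 35 mod 41 = 35^2 * 35 = 36*35 = 30
  bit 2 = 1: r = r^2 * 35 mod 41 = 30^2 * 35 = 39*35 = 12
  bit 3 = 0: r = r^2 mod 41 = 12^2 = 21
  bit 4 = 0: r = r^2 mod 41 = 21^2 = 31
  -> A = 31
B = 35^4 mod 41  (bits of 4 = 100)
  bit 0 = 1: r = r^2 * 35 mod 41 = 1^2 * 35 = 1*35 = 35
  bit 1 = 0: r = r^2 mod 41 = 35^2 = 36
  bit 2 = 0: r = r^2 mod 41 = 36^2 = 25
  -> B = 25
s = B^a = 25^28 mod 41  (bits of 28 = 11100)
  bit 0 = 1: r = r^2 * 25 mod 41 = 1^2 * 25 = 1*25 = 25
  bit 1 = 1: r = r^2 * 25 mod 41 = 25^2 * 25 = 10*25 = 4
  bit 2 = 1: r = r^2 * 25 mod 41 = 4^2 * 25 = 16*25 = 31
  bit 3 = 0: r = r^2 mod 41 = 31^2 = 18
  bit 4 = 0: r = r^2 mod 41 = 18^2 = 37
  -> s = B^a = 37

Answer: 37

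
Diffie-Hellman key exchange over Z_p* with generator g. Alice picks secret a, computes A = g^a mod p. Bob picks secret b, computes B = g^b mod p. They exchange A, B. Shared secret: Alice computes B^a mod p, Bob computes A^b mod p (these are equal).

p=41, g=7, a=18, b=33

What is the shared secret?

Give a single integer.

A = 7^18 mod 41  (bits of 18 = 10010)
  bit 0 = 1: r = r^2 * 7 mod 41 = 1^2 * 7 = 1*7 = 7
  bit 1 = 0: r = r^2 mod 41 = 7^2 = 8
  bit 2 = 0: r = r^2 mod 41 = 8^2 = 23
  bit 3 = 1: r = r^2 * 7 mod 41 = 23^2 * 7 = 37*7 = 13
  bit 4 = 0: r = r^2 mod 41 = 13^2 = 5
  -> A = 5
B = 7^33 mod 41  (bits of 33 = 100001)
  bit 0 = 1: r = r^2 * 7 mod 41 = 1^2 * 7 = 1*7 = 7
  bit 1 = 0: r = r^2 mod 41 = 7^2 = 8
  bit 2 = 0: r = r^2 mod 41 = 8^2 = 23
  bit 3 = 0: r = r^2 mod 41 = 23^2 = 37
  bit 4 = 0: r = r^2 mod 41 = 37^2 = 16
  bit 5 = 1: r = r^2 * 7 mod 41 = 16^2 * 7 = 10*7 = 29
  -> B = 29
s = B^a = 29^18 mod 41  (bits of 18 = 10010)
  bit 0 = 1: r = r^2 * 29 mod 41 = 1^2 * 29 = 1*29 = 29
  bit 1 = 0: r = r^2 mod 41 = 29^2 = 21
  bit 2 = 0: r = r^2 mod 41 = 21^2 = 31
  bit 3 = 1: r = r^2 * 29 mod 41 = 31^2 * 29 = 18*29 = 30
  bit 4 = 0: r = r^2 mod 41 = 30^2 = 39
  -> s = B^a = 39

Answer: 39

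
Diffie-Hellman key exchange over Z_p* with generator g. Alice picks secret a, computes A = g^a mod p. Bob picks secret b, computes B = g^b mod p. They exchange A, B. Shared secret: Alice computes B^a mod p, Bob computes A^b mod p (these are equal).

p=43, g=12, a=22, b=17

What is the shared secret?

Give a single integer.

A = 12^22 mod 43  (bits of 22 = 10110)
  bit 0 = 1: r = r^2 * 12 mod 43 = 1^2 * 12 = 1*12 = 12
  bit 1 = 0: r = r^2 mod 43 = 12^2 = 15
  bit 2 = 1: r = r^2 * 12 mod 43 = 15^2 * 12 = 10*12 = 34
  bit 3 = 1: r = r^2 * 12 mod 43 = 34^2 * 12 = 38*12 = 26
  bit 4 = 0: r = r^2 mod 43 = 26^2 = 31
  -> A = 31
B = 12^17 mod 43  (bits of 17 = 10001)
  bit 0 = 1: r = r^2 * 12 mod 43 = 1^2 * 12 = 1*12 = 12
  bit 1 = 0: r = r^2 mod 43 = 12^2 = 15
  bit 2 = 0: r = r^2 mod 43 = 15^2 = 10
  bit 3 = 0: r = r^2 mod 43 = 10^2 = 14
  bit 4 = 1: r = r^2 * 12 mod 43 = 14^2 * 12 = 24*12 = 30
  -> B = 30
s = B^a = 30^22 mod 43  (bits of 22 = 10110)
  bit 0 = 1: r = r^2 * 30 mod 43 = 1^2 * 30 = 1*30 = 30
  bit 1 = 0: r = r^2 mod 43 = 30^2 = 40
  bit 2 = 1: r = r^2 * 30 mod 43 = 40^2 * 30 = 9*30 = 12
  bit 3 = 1: r = r^2 * 30 mod 43 = 12^2 * 30 = 15*30 = 20
  bit 4 = 0: r = r^2 mod 43 = 20^2 = 13
  -> s = B^a = 13

Answer: 13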